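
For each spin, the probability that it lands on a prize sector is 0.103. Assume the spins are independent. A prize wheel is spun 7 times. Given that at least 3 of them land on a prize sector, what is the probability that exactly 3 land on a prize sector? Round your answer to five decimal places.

X ~ Binomial(7, 0.103). Want P(X=3 | X≥3) = P(X=3) / P(X≥3).
P(X=3) = C(7,3)·0.103^3·0.897^4 = 0.0247599
P(X≥3) = 1 − 0.4672476 − 0.3755692 − 0.1293767 = 0.0278065
Ratio = 0.0247599 / 0.0278065 = 0.8904354

0.89044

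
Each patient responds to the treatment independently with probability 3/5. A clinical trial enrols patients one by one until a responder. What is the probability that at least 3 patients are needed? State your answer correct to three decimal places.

0.160

Y = number of patients to the first success; geometric, p = 0.60.
P(Y > 2) = P(first 2 all fail) = (1−p)^2 = 0.16000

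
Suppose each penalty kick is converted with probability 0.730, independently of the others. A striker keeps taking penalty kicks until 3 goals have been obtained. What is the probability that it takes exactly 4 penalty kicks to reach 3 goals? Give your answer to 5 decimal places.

0.31510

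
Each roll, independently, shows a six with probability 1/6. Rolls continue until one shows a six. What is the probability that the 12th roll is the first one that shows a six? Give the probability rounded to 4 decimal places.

Geometric (trials to first success), p = 0.166667.
P(Y = 12) = (1−p)^11 · p = 0.13459 · 0.166667 = 0.022431

0.0224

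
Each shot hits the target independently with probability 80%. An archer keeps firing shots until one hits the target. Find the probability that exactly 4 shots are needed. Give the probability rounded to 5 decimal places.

0.00640

Geometric (trials to first success), p = 0.80.
P(Y = 4) = (1−p)^3 · p = 0.008 · 0.80 = 0.0064000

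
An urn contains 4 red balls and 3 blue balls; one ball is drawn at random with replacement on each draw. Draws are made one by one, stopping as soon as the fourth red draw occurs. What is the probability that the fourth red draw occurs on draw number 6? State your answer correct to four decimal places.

0.1958

Y = trial on which the fourth success occurs; negative binomial, r=4, p=0.571429.
P(Y=6) = C(5,3) · p^4 · (1−p)^2
= 10 · 0.10662 · 0.18367 = 0.195837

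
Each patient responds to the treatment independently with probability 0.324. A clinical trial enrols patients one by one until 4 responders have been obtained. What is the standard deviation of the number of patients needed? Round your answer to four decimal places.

5.0753

Y = total patients until the fourth success; negative binomial with r=4, p=0.324.
SD(Y) = √[r(1−p)/p²] = √(25.758269) = 5.075260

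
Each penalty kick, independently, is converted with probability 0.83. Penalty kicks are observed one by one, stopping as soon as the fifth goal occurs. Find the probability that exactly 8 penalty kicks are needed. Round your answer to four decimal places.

0.0677

Y = trial on which the fifth success occurs; negative binomial, r=5, p=0.83.
P(Y=8) = C(7,4) · p^5 · (1−p)^3
= 35 · 0.3939 · 0.004913 = 0.067734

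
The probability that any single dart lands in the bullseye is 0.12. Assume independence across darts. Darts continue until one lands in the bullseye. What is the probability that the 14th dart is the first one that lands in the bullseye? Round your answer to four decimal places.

Geometric (trials to first success), p = 0.12.
P(Y = 14) = (1−p)^13 · p = 0.18979 · 0.12 = 0.022775

0.0228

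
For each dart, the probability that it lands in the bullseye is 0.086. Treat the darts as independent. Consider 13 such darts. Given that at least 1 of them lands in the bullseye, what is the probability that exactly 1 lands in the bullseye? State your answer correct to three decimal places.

0.551

X ~ Binomial(13, 0.086). Want P(X=1 | X≥1) = P(X=1) / P(X≥1).
P(X=1) = C(13,1)·0.086^1·0.914^12 = 0.38001
P(X≥1) = 1 − 0.31067 = 0.68933
Ratio = 0.38001 / 0.68933 = 0.55128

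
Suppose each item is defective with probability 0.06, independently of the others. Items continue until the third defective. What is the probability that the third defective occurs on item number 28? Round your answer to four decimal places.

0.0161

Y = trial on which the third success occurs; negative binomial, r=3, p=0.06.
P(Y=28) = C(27,2) · p^3 · (1−p)^25
= 351 · 0.000216 · 0.21291 = 0.016142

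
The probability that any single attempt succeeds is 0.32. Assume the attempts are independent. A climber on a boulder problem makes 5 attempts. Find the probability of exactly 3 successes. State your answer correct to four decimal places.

X ~ Binomial(n=5, p=0.32).
P(X=3) = C(5,3) · p^3 · (1−p)^2
= 10 · 0.032768 · 0.4624 = 0.151519

0.1515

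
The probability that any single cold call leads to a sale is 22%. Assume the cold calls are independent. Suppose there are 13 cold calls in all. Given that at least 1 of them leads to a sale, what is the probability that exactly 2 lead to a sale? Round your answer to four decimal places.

X ~ Binomial(13, 0.22). Want P(X=2 | X≥1) = P(X=2) / P(X≥1).
P(X=2) = C(13,2)·0.22^2·0.78^11 = 0.245460
P(X≥1) = 1 − 0.039558 = 0.960442
Ratio = 0.245460 / 0.960442 = 0.255570

0.2556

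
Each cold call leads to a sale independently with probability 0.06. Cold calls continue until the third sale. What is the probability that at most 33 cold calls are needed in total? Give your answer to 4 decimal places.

Finishing within 33 cold calls ⇔ at least 3 successes in the first 33. With X ~ Binomial(33, 0.06), P(Y ≤ 33) = 1 − P(X ≤ 2).
  k=0: C(33,0)·0.06^0·0.94^33 = 0.129783
  k=1: C(33,1)·0.06^1·0.94^32 = 0.273374
  k=2: C(33,2)·0.06^2·0.94^31 = 0.279190
1 − 0.682347 = 0.317653

0.3177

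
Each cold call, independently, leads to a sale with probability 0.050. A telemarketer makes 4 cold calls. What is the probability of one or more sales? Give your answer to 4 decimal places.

P(at least one) = 1 − P(none) = 1 − (1 − 0.05)^4
= 1 − 0.814506 = 0.185494

0.1855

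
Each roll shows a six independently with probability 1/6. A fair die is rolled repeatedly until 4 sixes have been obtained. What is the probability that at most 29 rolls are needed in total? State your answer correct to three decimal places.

Finishing within 29 rolls ⇔ at least 4 successes in the first 29. With X ~ Binomial(29, 0.166667), P(Y ≤ 29) = 1 − P(X ≤ 3).
  k=0: C(29,0)·0.166667^0·0.833333^29 = 0.00506
  k=1: C(29,1)·0.166667^1·0.833333^28 = 0.02932
  k=2: C(29,2)·0.166667^2·0.833333^27 = 0.08210
  k=3: C(29,3)·0.166667^3·0.833333^26 = 0.14778
1 − 0.26425 = 0.73575

0.736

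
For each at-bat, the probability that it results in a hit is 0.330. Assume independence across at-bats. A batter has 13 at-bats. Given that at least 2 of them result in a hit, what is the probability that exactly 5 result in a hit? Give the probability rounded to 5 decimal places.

X ~ Binomial(13, 0.33). Want P(X=5 | X≥2) = P(X=5) / P(X≥2).
P(X=5) = C(13,5)·0.33^5·0.67^8 = 0.2045251
P(X≥2) = 1 − 0.0054824 − 0.0351039 = 0.9594137
Ratio = 0.2045251 / 0.9594137 = 0.2131772

0.21318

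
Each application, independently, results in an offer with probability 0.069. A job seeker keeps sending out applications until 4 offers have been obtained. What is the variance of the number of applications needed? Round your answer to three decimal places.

782.189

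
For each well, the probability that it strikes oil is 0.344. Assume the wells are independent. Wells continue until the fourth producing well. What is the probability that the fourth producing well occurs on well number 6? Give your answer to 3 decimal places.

Y = trial on which the fourth success occurs; negative binomial, r=4, p=0.344.
P(Y=6) = C(5,3) · p^4 · (1−p)^2
= 10 · 0.014003 · 0.43034 = 0.06026

0.060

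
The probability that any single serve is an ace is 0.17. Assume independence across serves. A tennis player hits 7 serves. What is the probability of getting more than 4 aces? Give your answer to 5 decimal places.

0.00220

X ~ Binomial(7, 0.17); P(X ≥ 5) = Σ C(7,k) p^k (1−p)^(7−k) over k:
  k=5: C(7,5)·0.17^5·0.83^2 = 0.0020541
  k=6: C(7,6)·0.17^6·0.83^1 = 0.0001402
  k=7: C(7,7)·0.17^7·0.83^0 = 0.0000041
Total = 0.0021984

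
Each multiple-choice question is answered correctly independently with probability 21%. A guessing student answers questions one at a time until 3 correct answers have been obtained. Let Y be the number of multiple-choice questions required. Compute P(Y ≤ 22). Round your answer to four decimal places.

Finishing within 22 multiple-choice questions ⇔ at least 3 successes in the first 22. With X ~ Binomial(22, 0.21), P(Y ≤ 22) = 1 − P(X ≤ 2).
  k=0: C(22,0)·0.21^0·0.79^22 = 0.005595
  k=1: C(22,1)·0.21^1·0.79^21 = 0.032720
  k=2: C(22,2)·0.21^2·0.79^20 = 0.091326
1 − 0.129640 = 0.870360

0.8704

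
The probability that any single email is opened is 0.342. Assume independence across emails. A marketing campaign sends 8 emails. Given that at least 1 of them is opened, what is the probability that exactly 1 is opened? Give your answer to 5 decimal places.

0.15144

X ~ Binomial(8, 0.342). Want P(X=1 | X≥1) = P(X=1) / P(X≥1).
P(X=1) = C(8,1)·0.342^1·0.658^7 = 0.1461159
P(X≥1) = 1 − 0.0351404 = 0.9648596
Ratio = 0.1461159 / 0.9648596 = 0.1514374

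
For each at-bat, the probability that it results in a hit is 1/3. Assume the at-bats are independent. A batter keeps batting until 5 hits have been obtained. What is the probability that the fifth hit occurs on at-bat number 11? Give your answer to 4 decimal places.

0.0759

Y = trial on which the fifth success occurs; negative binomial, r=5, p=0.333333.
P(Y=11) = C(10,4) · p^5 · (1−p)^6
= 210 · 0.0041152 · 0.087791 = 0.075869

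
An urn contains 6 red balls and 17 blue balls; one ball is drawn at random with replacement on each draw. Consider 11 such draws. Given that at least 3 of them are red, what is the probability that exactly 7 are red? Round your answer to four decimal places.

X ~ Binomial(11, 0.260870). Want P(X=7 | X≥3) = P(X=7) / P(X≥3).
P(X=7) = C(11,7)·0.260870^7·0.739130^4 = 0.008098
P(X≥3) = 1 − 0.035969 − 0.139646 − 0.246433 = 0.577952
Ratio = 0.008098 / 0.577952 = 0.014011

0.0140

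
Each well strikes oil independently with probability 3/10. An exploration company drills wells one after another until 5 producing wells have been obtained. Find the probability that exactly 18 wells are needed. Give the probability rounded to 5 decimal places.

Y = trial on which the fifth success occurs; negative binomial, r=5, p=0.30.
P(Y=18) = C(17,4) · p^5 · (1−p)^13
= 2380 · 0.00243 · 0.0096889 = 0.0560348

0.05603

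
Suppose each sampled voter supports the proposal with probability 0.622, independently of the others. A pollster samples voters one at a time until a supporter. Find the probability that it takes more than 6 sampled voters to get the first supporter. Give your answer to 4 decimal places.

Y = number of sampled voters to the first success; geometric, p = 0.622.
P(Y > 6) = P(first 6 all fail) = (1−p)^6 = 0.002917

0.0029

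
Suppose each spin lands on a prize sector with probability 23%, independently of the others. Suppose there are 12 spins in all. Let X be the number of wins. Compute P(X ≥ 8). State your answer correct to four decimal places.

0.0016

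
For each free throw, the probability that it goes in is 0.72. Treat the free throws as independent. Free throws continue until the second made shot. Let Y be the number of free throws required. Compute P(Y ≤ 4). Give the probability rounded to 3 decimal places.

Finishing within 4 free throws ⇔ at least 2 successes in the first 4. With X ~ Binomial(4, 0.72), P(Y ≤ 4) = 1 − P(X ≤ 1).
  k=0: C(4,0)·0.72^0·0.28^4 = 0.00615
  k=1: C(4,1)·0.72^1·0.28^3 = 0.06322
1 − 0.06937 = 0.93063

0.931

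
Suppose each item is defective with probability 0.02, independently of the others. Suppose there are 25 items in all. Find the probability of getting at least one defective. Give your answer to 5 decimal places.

0.39654

P(at least one) = 1 − P(none) = 1 − (1 − 0.02)^25
= 1 − 0.6034647 = 0.3965353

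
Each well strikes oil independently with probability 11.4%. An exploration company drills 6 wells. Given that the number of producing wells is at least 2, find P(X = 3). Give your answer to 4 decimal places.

0.1443

X ~ Binomial(6, 0.114). Want P(X=3 | X≥2) = P(X=3) / P(X≥2).
P(X=3) = C(6,3)·0.114^3·0.886^3 = 0.020608
P(X≥2) = 1 − 0.483729 − 0.373443 = 0.142827
Ratio = 0.020608 / 0.142827 = 0.144289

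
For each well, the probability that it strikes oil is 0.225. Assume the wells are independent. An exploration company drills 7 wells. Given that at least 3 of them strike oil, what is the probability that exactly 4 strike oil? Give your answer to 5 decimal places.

0.21569

X ~ Binomial(7, 0.225). Want P(X=4 | X≥3) = P(X=4) / P(X≥3).
P(X=4) = C(7,4)·0.225^4·0.775^3 = 0.0417545
P(X≥3) = 1 − 0.1679237 − 0.3412642 − 0.2972301 = 0.1935820
Ratio = 0.0417545 / 0.1935820 = 0.2156941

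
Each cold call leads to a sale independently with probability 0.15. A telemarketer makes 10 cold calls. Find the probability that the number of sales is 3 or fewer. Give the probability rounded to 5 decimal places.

0.95003

X ~ Binomial(10, 0.15); P(X ≤ 3) = Σ C(10,k) p^k (1−p)^(10−k) over k:
  k=0: C(10,0)·0.15^0·0.85^10 = 0.1968744
  k=1: C(10,1)·0.15^1·0.85^9 = 0.3474254
  k=2: C(10,2)·0.15^2·0.85^8 = 0.2758967
  k=3: C(10,3)·0.15^3·0.85^7 = 0.1298337
Total = 0.9500302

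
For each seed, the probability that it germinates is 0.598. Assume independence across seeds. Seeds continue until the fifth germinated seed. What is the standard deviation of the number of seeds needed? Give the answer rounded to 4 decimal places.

2.3708

Y = total seeds until the fifth success; negative binomial with r=5, p=0.598.
SD(Y) = √[r(1−p)/p²] = √(5.620742) = 2.370811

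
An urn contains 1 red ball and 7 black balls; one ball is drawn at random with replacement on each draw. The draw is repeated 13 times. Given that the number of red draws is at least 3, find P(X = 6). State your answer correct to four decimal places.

X ~ Binomial(13, 0.125). Want P(X=6 | X≥3) = P(X=6) / P(X≥3).
P(X=6) = C(13,6)·0.125^6·0.875^7 = 0.002571
P(X≥3) = 1 − 0.176240 − 0.327303 − 0.280545 = 0.215911
Ratio = 0.002571 / 0.215911 = 0.011906

0.0119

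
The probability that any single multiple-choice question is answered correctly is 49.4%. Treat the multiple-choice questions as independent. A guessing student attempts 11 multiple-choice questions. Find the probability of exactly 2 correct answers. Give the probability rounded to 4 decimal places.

0.0292

X ~ Binomial(n=11, p=0.494).
P(X=2) = C(11,2) · p^2 · (1−p)^9
= 55 · 0.24404 · 0.0021745 = 0.029186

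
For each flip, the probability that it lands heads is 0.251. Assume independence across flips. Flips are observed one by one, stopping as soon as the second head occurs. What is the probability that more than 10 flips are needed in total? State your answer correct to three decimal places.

0.242

Needing more than 10 flips ⇔ fewer than 2 successes in the first 10. With X ~ Binomial(10, 0.251), P(Y > 10) = P(X ≤ 1).
  k=0: C(10,0)·0.251^0·0.749^10 = 0.05557
  k=1: C(10,1)·0.251^1·0.749^9 = 0.18621
P(X ≤ 1) = 0.24178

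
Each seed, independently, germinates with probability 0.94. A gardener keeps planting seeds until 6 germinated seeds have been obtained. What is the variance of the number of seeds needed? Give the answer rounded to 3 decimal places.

0.407

Y = total seeds until the sixth success; negative binomial with r=6, p=0.94.
Var(Y) = r(1−p)/p² = 6·0.06 / 0.94² = 0.40742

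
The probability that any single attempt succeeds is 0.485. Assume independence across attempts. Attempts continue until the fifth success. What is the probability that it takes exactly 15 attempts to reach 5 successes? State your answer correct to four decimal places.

Y = trial on which the fifth success occurs; negative binomial, r=5, p=0.485.
P(Y=15) = C(14,4) · p^5 · (1−p)^10
= 1001 · 0.026835 · 0.0013124 = 0.035255

0.0353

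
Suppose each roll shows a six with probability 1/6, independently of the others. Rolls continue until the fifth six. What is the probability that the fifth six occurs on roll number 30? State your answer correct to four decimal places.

Y = trial on which the fifth success occurs; negative binomial, r=5, p=0.166667.
P(Y=30) = C(29,4) · p^5 · (1−p)^25
= 23751 · 0.0001286 · 0.010483 = 0.032018

0.0320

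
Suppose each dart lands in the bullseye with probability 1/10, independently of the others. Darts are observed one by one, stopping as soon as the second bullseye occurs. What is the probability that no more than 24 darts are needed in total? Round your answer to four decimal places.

Finishing within 24 darts ⇔ at least 2 successes in the first 24. With X ~ Binomial(24, 0.10), P(Y ≤ 24) = 1 − P(X ≤ 1).
  k=0: C(24,0)·0.10^0·0.90^24 = 0.079766
  k=1: C(24,1)·0.10^1·0.90^23 = 0.212711
1 − 0.292477 = 0.707523

0.7075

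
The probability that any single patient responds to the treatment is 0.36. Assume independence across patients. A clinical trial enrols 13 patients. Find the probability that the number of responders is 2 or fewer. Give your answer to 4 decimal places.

0.0997

X ~ Binomial(13, 0.36); P(X ≤ 2) = Σ C(13,k) p^k (1−p)^(13−k) over k:
  k=0: C(13,0)·0.36^0·0.64^13 = 0.003022
  k=1: C(13,1)·0.36^1·0.64^12 = 0.022101
  k=2: C(13,2)·0.36^2·0.64^11 = 0.074590
Total = 0.099713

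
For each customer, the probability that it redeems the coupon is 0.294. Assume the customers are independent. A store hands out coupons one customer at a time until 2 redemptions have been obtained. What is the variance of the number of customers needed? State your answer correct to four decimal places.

Y = total customers until the second success; negative binomial with r=2, p=0.294.
Var(Y) = r(1−p)/p² = 2·0.706 / 0.294² = 16.335786

16.3358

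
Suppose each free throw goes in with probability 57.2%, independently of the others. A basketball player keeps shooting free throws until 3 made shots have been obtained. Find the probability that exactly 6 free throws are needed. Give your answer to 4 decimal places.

0.1467

Y = trial on which the third success occurs; negative binomial, r=3, p=0.572.
P(Y=6) = C(5,2) · p^3 · (1−p)^3
= 10 · 0.18715 · 0.078403 = 0.146730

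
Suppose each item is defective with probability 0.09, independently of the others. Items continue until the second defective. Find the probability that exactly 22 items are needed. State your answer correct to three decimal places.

0.026

Y = trial on which the second success occurs; negative binomial, r=2, p=0.09.
P(Y=22) = C(21,1) · p^2 · (1−p)^20
= 21 · 0.0081 · 0.15164 = 0.02579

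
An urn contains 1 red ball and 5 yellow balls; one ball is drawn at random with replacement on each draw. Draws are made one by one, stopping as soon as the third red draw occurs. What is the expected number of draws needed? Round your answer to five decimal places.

Y = total draws until the third success; negative binomial with r=3, p=0.166667.
E[Y] = r / p = 3 / 0.166667 = 18.0000000

18.00000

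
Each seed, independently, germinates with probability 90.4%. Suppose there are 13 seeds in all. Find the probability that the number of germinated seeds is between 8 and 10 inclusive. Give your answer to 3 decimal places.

X ~ Binomial(13, 0.904); P(8 ≤ X ≤ 10) = Σ C(13,k) p^k (1−p)^(13−k) over k:
  k=8: C(13,8)·0.904^8·0.096^5 = 0.00468
  k=9: C(13,9)·0.904^9·0.096^4 = 0.02449
  k=10: C(13,10)·0.904^10·0.096^3 = 0.09223
Total = 0.12139

0.121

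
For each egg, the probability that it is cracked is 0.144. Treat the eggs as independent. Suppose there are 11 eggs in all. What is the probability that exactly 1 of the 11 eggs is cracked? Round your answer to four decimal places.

0.3346

X ~ Binomial(n=11, p=0.144).
P(X=1) = C(11,1) · p^1 · (1−p)^10
= 11 · 0.144 · 0.21122 = 0.334574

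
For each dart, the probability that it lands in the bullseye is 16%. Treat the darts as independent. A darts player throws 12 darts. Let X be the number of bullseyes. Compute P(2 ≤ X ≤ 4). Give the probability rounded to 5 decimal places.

X ~ Binomial(12, 0.16); P(2 ≤ X ≤ 4) = Σ C(12,k) p^k (1−p)^(12−k) over k:
  k=2: C(12,2)·0.16^2·0.84^10 = 0.2955131
  k=3: C(12,3)·0.16^3·0.84^9 = 0.1876274
  k=4: C(12,4)·0.16^4·0.84^8 = 0.0804117
Total = 0.5635522

0.56355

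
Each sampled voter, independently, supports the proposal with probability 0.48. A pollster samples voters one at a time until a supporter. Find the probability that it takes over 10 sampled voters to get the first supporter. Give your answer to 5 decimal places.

0.00145

Y = number of sampled voters to the first success; geometric, p = 0.48.
P(Y > 10) = P(first 10 all fail) = (1−p)^10 = 0.0014456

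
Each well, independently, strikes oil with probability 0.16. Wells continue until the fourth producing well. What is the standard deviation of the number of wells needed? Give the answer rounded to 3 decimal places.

11.456

Y = total wells until the fourth success; negative binomial with r=4, p=0.16.
SD(Y) = √[r(1−p)/p²] = √(131.25000) = 11.45644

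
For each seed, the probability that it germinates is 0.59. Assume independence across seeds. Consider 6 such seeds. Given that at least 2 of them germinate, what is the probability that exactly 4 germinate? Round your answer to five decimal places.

0.32019

X ~ Binomial(6, 0.59). Want P(X=4 | X≥2) = P(X=4) / P(X≥2).
P(X=4) = C(6,4)·0.59^4·0.41^2 = 0.3055393
P(X≥2) = 1 − 0.0047501 − 0.0410131 = 0.9542368
Ratio = 0.3055393 / 0.9542368 = 0.3201923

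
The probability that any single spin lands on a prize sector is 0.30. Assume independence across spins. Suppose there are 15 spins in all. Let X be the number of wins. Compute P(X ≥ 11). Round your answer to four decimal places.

0.0007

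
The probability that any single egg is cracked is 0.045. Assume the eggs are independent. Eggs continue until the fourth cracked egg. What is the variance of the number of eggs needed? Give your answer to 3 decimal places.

1886.420

Y = total eggs until the fourth success; negative binomial with r=4, p=0.045.
Var(Y) = r(1−p)/p² = 4·0.955 / 0.045² = 1886.41975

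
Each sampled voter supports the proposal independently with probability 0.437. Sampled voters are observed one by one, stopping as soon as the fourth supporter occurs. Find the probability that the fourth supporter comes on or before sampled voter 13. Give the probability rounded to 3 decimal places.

Finishing within 13 sampled voters ⇔ at least 4 successes in the first 13. With X ~ Binomial(13, 0.437), P(Y ≤ 13) = 1 − P(X ≤ 3).
  k=0: C(13,0)·0.437^0·0.563^13 = 0.00057
  k=1: C(13,1)·0.437^1·0.563^12 = 0.00576
  k=2: C(13,2)·0.437^2·0.563^11 = 0.02683
  k=3: C(13,3)·0.437^3·0.563^10 = 0.07636
1 − 0.10953 = 0.89047

0.890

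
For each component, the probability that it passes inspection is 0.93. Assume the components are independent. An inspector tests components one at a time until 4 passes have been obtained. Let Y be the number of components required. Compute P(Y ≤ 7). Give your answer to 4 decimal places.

Finishing within 7 components ⇔ at least 4 successes in the first 7. With X ~ Binomial(7, 0.93), P(Y ≤ 7) = 1 − P(X ≤ 3).
  k=0: C(7,0)·0.93^0·0.07^7 = 0.000000
  k=1: C(7,1)·0.93^1·0.07^6 = 0.000001
  k=2: C(7,2)·0.93^2·0.07^5 = 0.000031
  k=3: C(7,3)·0.93^3·0.07^4 = 0.000676
1 − 0.000707 = 0.999293

0.9993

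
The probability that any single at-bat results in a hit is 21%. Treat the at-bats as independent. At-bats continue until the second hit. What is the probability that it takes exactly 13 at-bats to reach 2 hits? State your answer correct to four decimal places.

0.0396

Y = trial on which the second success occurs; negative binomial, r=2, p=0.21.
P(Y=13) = C(12,1) · p^2 · (1−p)^11
= 12 · 0.0441 · 0.074799 = 0.039584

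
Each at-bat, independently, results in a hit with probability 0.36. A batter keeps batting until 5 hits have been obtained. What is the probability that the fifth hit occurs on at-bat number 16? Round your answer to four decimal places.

0.0609

Y = trial on which the fifth success occurs; negative binomial, r=5, p=0.36.
P(Y=16) = C(15,4) · p^5 · (1−p)^11
= 1365 · 0.0060466 · 0.0073787 = 0.060901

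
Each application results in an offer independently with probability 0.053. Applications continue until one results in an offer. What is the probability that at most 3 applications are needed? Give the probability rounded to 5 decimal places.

0.15072

Y = number of applications to the first success; geometric, p = 0.053.
P(Y ≤ 3) = 1 − (1−p)^3 = 1 − 0.8492781 = 0.1507219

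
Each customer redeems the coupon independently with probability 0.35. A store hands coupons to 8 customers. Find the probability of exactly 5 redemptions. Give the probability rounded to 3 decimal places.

X ~ Binomial(n=8, p=0.35).
P(X=5) = C(8,5) · p^5 · (1−p)^3
= 56 · 0.0052522 · 0.27463 = 0.08077

0.081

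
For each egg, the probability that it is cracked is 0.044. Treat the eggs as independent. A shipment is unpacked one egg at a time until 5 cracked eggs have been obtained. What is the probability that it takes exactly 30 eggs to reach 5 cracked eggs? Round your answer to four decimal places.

0.0013

Y = trial on which the fifth success occurs; negative binomial, r=5, p=0.044.
P(Y=30) = C(29,4) · p^5 · (1−p)^25
= 23751 · 1.6492e-07 · 0.32467 = 0.001272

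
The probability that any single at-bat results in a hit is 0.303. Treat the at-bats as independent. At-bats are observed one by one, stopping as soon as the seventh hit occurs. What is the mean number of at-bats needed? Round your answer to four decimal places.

Y = total at-bats until the seventh success; negative binomial with r=7, p=0.303.
E[Y] = r / p = 7 / 0.303 = 23.102310

23.1023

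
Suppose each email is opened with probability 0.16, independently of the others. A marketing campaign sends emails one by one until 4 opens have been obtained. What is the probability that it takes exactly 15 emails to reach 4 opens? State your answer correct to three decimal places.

0.035

Y = trial on which the fourth success occurs; negative binomial, r=4, p=0.16.
P(Y=15) = C(14,3) · p^4 · (1−p)^11
= 364 · 0.00065536 · 0.14692 = 0.03505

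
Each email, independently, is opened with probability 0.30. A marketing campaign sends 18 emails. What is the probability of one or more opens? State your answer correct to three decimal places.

P(at least one) = 1 − P(none) = 1 − (1 − 0.30)^18
= 1 − 0.00163 = 0.99837

0.998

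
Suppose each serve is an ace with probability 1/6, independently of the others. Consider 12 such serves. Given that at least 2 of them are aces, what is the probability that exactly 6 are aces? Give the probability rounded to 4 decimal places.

0.0107

X ~ Binomial(12, 0.166667). Want P(X=6 | X≥2) = P(X=6) / P(X≥2).
P(X=6) = C(12,6)·0.166667^6·0.833333^6 = 0.006632
P(X≥2) = 1 − 0.112157 − 0.269176 = 0.618667
Ratio = 0.006632 / 0.618667 = 0.010721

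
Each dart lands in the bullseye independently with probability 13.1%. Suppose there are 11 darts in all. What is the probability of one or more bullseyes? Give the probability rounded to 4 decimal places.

0.7866

P(at least one) = 1 − P(none) = 1 − (1 − 0.131)^11
= 1 − 0.213411 = 0.786589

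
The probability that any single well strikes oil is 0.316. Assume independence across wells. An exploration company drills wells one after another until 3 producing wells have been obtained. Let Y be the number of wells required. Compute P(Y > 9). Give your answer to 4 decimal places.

0.4208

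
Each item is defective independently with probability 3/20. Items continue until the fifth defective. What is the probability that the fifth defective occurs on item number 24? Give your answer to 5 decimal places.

Y = trial on which the fifth success occurs; negative binomial, r=5, p=0.15.
P(Y=24) = C(23,4) · p^5 · (1−p)^19
= 8855 · 7.5937e-05 · 0.045599 = 0.0306623

0.03066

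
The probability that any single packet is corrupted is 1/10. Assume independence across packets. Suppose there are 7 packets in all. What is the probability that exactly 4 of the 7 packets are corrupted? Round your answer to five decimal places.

0.00255

X ~ Binomial(n=7, p=0.10).
P(X=4) = C(7,4) · p^4 · (1−p)^3
= 35 · 0.0001 · 0.729 = 0.0025515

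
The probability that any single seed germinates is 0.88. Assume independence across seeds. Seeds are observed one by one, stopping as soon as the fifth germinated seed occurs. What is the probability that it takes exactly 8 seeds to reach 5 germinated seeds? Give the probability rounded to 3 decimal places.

Y = trial on which the fifth success occurs; negative binomial, r=5, p=0.88.
P(Y=8) = C(7,4) · p^5 · (1−p)^3
= 35 · 0.52773 · 0.001728 = 0.03192

0.032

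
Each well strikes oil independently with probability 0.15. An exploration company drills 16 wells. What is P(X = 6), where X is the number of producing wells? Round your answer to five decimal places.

X ~ Binomial(n=16, p=0.15).
P(X=6) = C(16,6) · p^6 · (1−p)^10
= 8008 · 1.1391e-05 · 0.19687 = 0.0179581

0.01796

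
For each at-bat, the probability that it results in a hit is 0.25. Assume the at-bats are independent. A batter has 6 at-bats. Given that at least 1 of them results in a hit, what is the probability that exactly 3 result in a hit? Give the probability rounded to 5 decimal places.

0.16038

X ~ Binomial(6, 0.25). Want P(X=3 | X≥1) = P(X=3) / P(X≥1).
P(X=3) = C(6,3)·0.25^3·0.75^3 = 0.1318359
P(X≥1) = 1 − 0.1779785 = 0.8220215
Ratio = 0.1318359 / 0.8220215 = 0.1603802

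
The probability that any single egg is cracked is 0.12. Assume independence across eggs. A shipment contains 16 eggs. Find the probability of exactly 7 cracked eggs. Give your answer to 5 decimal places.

0.00130

X ~ Binomial(n=16, p=0.12).
P(X=7) = C(16,7) · p^7 · (1−p)^9
= 11440 · 3.5832e-07 · 0.31648 = 0.0012973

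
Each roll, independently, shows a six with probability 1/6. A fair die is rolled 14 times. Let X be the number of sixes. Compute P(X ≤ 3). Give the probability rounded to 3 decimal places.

0.806

X ~ Binomial(14, 0.166667); P(X ≤ 3) = Σ C(14,k) p^k (1−p)^(14−k) over k:
  k=0: C(14,0)·0.166667^0·0.833333^14 = 0.07789
  k=1: C(14,1)·0.166667^1·0.833333^13 = 0.21808
  k=2: C(14,2)·0.166667^2·0.833333^12 = 0.28351
  k=3: C(14,3)·0.166667^3·0.833333^11 = 0.22681
Total = 0.80628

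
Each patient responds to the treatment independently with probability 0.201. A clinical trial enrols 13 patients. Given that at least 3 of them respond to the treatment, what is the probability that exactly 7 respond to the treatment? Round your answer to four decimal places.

0.0118

X ~ Binomial(13, 0.201). Want P(X=7 | X≥3) = P(X=7) / P(X≥3).
P(X=7) = C(13,7)·0.201^7·0.799^6 = 0.005918
P(X≥3) = 1 − 0.054089 − 0.176889 − 0.266994 = 0.502028
Ratio = 0.005918 / 0.502028 = 0.011788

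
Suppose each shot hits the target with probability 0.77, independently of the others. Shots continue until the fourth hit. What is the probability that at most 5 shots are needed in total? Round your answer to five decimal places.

0.67494

Finishing within 5 shots ⇔ at least 4 successes in the first 5. With X ~ Binomial(5, 0.77), P(Y ≤ 5) = 1 − P(X ≤ 3).
  k=0: C(5,0)·0.77^0·0.23^5 = 0.0006436
  k=1: C(5,1)·0.77^1·0.23^4 = 0.0107739
  k=2: C(5,2)·0.77^2·0.23^3 = 0.0721381
  k=3: C(5,3)·0.77^3·0.23^2 = 0.2415060
1 − 0.3250616 = 0.6749384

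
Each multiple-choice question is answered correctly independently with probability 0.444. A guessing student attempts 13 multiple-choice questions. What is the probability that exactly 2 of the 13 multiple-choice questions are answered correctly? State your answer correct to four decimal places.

0.0241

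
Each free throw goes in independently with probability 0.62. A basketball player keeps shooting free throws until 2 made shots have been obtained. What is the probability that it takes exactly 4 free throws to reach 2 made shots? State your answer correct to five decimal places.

Y = trial on which the second success occurs; negative binomial, r=2, p=0.62.
P(Y=4) = C(3,1) · p^2 · (1−p)^2
= 3 · 0.3844 · 0.1444 = 0.1665221

0.16652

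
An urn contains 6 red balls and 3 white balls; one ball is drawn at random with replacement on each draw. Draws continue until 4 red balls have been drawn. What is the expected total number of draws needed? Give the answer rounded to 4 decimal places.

6.0000

Y = total draws until the fourth success; negative binomial with r=4, p=0.666667.
E[Y] = r / p = 4 / 0.666667 = 6.000000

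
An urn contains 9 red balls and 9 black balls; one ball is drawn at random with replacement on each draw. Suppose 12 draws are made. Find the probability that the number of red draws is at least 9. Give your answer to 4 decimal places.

0.0730

X ~ Binomial(12, 0.50); P(X ≥ 9) = Σ C(12,k) p^k (1−p)^(12−k) over k:
  k=9: C(12,9)·0.50^9·0.50^3 = 0.053711
  k=10: C(12,10)·0.50^10·0.50^2 = 0.016113
  k=11: C(12,11)·0.50^11·0.50^1 = 0.002930
  k=12: C(12,12)·0.50^12·0.50^0 = 0.000244
Total = 0.072998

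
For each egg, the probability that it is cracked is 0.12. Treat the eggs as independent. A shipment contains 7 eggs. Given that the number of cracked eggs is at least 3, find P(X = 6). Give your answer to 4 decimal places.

0.0004

X ~ Binomial(7, 0.12). Want P(X=6 | X≥3) = P(X=6) / P(X≥3).
P(X=6) = C(7,6)·0.12^6·0.88^1 = 0.000018
P(X≥3) = 1 − 0.408676 − 0.390099 − 0.159586 = 0.041639
Ratio = 0.000018 / 0.041639 = 0.000442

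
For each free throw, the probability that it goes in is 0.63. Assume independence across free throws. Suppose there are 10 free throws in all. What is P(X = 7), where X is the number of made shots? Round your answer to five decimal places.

0.23943

X ~ Binomial(n=10, p=0.63).
P(X=7) = C(10,7) · p^7 · (1−p)^3
= 120 · 0.03939 · 0.050653 = 0.2394254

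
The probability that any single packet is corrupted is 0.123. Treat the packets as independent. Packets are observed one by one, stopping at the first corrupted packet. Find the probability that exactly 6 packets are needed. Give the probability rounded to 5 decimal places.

0.06381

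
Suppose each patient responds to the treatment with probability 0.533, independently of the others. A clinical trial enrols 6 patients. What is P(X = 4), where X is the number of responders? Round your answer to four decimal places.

X ~ Binomial(n=6, p=0.533).
P(X=4) = C(6,4) · p^4 · (1−p)^2
= 15 · 0.080707 · 0.21809 = 0.264018

0.2640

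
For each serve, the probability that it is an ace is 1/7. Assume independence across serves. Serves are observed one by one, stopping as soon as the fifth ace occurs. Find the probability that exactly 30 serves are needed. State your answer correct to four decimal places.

Y = trial on which the fifth success occurs; negative binomial, r=5, p=0.142857.
P(Y=30) = C(29,4) · p^5 · (1−p)^25
= 23751 · 5.9499e-05 · 0.0212 = 0.029959

0.0300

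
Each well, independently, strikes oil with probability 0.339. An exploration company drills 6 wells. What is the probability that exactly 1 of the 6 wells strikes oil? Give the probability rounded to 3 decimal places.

X ~ Binomial(n=6, p=0.339).
P(X=1) = C(6,1) · p^1 · (1−p)^5
= 6 · 0.339 · 0.12618 = 0.25666

0.257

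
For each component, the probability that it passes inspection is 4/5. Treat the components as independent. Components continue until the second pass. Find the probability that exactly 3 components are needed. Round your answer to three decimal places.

0.256

Y = trial on which the second success occurs; negative binomial, r=2, p=0.80.
P(Y=3) = C(2,1) · p^2 · (1−p)^1
= 2 · 0.64 · 0.2 = 0.25600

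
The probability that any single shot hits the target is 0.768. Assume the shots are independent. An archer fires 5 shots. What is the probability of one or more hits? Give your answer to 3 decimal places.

0.999

P(at least one) = 1 − P(none) = 1 − (1 − 0.768)^5
= 1 − 0.00067 = 0.99933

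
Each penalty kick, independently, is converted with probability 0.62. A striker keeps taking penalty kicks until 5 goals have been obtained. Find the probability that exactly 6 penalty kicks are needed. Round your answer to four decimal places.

0.1741

Y = trial on which the fifth success occurs; negative binomial, r=5, p=0.62.
P(Y=6) = C(5,4) · p^5 · (1−p)^1
= 5 · 0.091613 · 0.38 = 0.174065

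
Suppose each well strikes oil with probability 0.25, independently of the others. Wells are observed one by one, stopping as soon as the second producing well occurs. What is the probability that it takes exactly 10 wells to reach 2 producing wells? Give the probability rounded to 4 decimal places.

0.0563

Y = trial on which the second success occurs; negative binomial, r=2, p=0.25.
P(Y=10) = C(9,1) · p^2 · (1−p)^8
= 9 · 0.0625 · 0.10011 = 0.056314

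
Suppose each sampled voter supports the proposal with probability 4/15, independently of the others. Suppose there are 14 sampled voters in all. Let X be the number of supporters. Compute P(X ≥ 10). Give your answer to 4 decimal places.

0.0006

X ~ Binomial(14, 0.266667); P(X ≥ 10) = Σ C(14,k) p^k (1−p)^(14−k) over k:
  k=10: C(14,10)·0.266667^10·0.733333^4 = 0.000526
  k=11: C(14,11)·0.266667^11·0.733333^3 = 0.000070
  k=12: C(14,12)·0.266667^12·0.733333^2 = 0.000006
  k=13: C(14,13)·0.266667^13·0.733333^1 = 0.000000
  k=14: C(14,14)·0.266667^14·0.733333^0 = 0.000000
Total = 0.000603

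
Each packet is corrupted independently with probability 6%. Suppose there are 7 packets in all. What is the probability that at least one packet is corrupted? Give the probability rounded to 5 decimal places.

0.35152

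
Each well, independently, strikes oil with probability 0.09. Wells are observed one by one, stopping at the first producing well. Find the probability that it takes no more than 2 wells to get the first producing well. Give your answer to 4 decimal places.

Y = number of wells to the first success; geometric, p = 0.09.
P(Y ≤ 2) = 1 − (1−p)^2 = 1 − 0.828100 = 0.171900

0.1719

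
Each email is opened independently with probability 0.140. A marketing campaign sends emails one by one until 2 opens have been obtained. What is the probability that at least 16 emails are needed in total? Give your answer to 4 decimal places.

0.3583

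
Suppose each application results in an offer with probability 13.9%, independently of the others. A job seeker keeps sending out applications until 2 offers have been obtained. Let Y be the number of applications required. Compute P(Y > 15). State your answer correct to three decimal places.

Needing more than 15 applications ⇔ fewer than 2 successes in the first 15. With X ~ Binomial(15, 0.139), P(Y > 15) = P(X ≤ 1).
  k=0: C(15,0)·0.139^0·0.861^15 = 0.10594
  k=1: C(15,1)·0.139^1·0.861^14 = 0.25654
P(X ≤ 1) = 0.36247

0.362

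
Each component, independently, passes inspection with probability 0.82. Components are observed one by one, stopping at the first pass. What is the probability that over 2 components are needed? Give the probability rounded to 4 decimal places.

0.0324

Y = number of components to the first success; geometric, p = 0.82.
P(Y > 2) = P(first 2 all fail) = (1−p)^2 = 0.032400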